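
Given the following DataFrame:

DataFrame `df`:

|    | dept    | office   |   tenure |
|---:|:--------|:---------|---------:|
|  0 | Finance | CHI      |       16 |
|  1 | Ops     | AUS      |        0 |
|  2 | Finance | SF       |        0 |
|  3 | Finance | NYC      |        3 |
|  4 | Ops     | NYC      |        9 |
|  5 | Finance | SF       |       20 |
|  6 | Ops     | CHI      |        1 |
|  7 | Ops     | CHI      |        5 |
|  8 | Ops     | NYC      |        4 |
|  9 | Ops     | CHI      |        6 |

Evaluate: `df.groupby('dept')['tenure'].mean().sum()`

group by dept, mean of tenure:
dept
Finance    9.750000
Ops        4.166667
Name: tenure, dtype: float64

13.9166666667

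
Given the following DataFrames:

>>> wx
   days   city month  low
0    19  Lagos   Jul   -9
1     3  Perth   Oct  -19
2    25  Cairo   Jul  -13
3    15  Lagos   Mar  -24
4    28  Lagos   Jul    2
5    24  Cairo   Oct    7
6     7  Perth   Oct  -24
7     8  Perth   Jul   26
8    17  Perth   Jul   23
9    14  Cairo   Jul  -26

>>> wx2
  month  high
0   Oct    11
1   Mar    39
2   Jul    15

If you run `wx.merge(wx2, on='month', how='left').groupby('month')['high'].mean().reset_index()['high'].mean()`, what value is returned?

merge on 'month' (how='left') → 10 rows:
   days   city month  low  high
0    19  Lagos   Jul   -9    15
1     3  Perth   Oct  -19    11
2    25  Cairo   Jul  -13    15
3    15  Lagos   Mar  -24    39
4    28  Lagos   Jul    2    15
5    24  Cairo   Oct    7    11
6     7  Perth   Oct  -24    11
7     8  Perth   Jul   26    15
8    17  Perth   Jul   23    15
9    14  Cairo   Jul  -26    15
group by month, mean of high:
month
Jul    15.0
Mar    39.0
Oct    11.0
Name: high, dtype: float64
reset_index():
  month  high
0   Jul  15.0
1   Mar  39.0
2   Oct  11.0
Reading off the mean of column 'high', we get 21.6666666667.

21.6666666667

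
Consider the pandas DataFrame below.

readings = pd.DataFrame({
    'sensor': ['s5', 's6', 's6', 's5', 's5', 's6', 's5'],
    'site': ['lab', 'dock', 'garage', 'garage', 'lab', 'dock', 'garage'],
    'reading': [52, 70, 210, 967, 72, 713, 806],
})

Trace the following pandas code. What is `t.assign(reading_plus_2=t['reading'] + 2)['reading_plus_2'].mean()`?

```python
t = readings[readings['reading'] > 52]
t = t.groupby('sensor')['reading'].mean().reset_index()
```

filter rows where reading > 52:
  sensor    site  reading
1     s6    dock       70
2     s6  garage      210
3     s5  garage      967
4     s5     lab       72
5     s6    dock      713
6     s5  garage      806
group by sensor, mean of reading:
sensor
s5    615.0
s6    331.0
Name: reading, dtype: float64
reset_index():
  sensor  reading
0     s5    615.0
1     s6    331.0
add column reading_plus_2 = t['reading'] + 2:
  sensor  reading  reading_plus_2
0     s5    615.0           617.0
1     s6    331.0           333.0
The mean of column 'reading_plus_2' is 475.0.

475.0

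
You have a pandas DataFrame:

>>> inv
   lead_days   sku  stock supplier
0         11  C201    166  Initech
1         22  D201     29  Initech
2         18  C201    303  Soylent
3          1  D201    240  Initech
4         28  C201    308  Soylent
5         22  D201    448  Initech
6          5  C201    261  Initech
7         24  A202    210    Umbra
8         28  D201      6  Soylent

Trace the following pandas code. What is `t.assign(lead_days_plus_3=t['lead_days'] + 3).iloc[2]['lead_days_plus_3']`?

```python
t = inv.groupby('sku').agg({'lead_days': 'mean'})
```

21.25

group by sku, mean of lead_days:
      lead_days
sku            
A202      24.00
C201      15.50
D201      18.25
add column lead_days_plus_3 = t['lead_days'] + 3:
      lead_days  lead_days_plus_3
sku                              
A202      24.00             27.00
C201      15.50             18.50
D201      18.25             21.25
Reading off the value at position 2, column 'lead_days_plus_3', we get 21.25.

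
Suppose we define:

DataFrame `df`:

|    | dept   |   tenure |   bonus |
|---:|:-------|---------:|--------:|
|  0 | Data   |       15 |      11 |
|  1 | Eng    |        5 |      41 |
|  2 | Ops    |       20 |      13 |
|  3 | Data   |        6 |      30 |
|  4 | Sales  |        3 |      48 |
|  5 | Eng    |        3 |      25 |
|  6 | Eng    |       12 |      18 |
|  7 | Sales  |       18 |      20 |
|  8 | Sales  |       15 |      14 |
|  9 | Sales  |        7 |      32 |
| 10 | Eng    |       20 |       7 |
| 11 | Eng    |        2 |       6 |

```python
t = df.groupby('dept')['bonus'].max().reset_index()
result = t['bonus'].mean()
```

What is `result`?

group by dept, max of bonus:
dept
Data     30
Eng      41
Ops      13
Sales    48
Name: bonus, dtype: int64
reset_index():
    dept  bonus
0   Data     30
1    Eng     41
2    Ops     13
3  Sales     48
Hence 33.0.

33.0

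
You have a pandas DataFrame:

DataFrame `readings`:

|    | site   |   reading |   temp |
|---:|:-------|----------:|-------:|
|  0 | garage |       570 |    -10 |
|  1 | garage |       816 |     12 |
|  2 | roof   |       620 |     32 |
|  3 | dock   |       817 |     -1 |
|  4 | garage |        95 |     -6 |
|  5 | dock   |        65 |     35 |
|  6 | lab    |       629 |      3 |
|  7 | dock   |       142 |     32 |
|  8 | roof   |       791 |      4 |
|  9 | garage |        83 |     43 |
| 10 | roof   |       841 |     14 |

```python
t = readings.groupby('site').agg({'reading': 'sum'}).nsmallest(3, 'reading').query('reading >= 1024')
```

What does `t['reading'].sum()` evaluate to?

2588

group by site, sum of reading:
        reading
site           
dock       1024
garage     1564
lab         629
roof       2252
take 3 rows with smallest reading:
        reading
site           
lab         629
dock       1024
garage     1564
filter rows where reading >= 1024:
        reading
site           
dock       1024
garage     1564
Finally, sum of column 'reading' = 2588.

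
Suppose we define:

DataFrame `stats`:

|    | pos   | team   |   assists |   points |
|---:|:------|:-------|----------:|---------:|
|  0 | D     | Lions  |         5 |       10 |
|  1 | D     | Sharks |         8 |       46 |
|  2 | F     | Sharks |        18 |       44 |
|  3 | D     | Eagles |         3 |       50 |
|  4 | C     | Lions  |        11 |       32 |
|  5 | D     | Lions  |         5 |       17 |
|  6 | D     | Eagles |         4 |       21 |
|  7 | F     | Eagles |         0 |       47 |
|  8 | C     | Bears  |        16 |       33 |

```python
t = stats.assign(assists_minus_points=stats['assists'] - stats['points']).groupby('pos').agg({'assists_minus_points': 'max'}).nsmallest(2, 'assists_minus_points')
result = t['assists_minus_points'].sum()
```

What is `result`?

-43

add column assists_minus_points = stats['assists'] - stats['points']:
  pos    team  assists  points  assists_minus_points
0   D   Lions        5      10                    -5
1   D  Sharks        8      46                   -38
2   F  Sharks       18      44                   -26
3   D  Eagles        3      50                   -47
4   C   Lions       11      32                   -21
5   D   Lions        5      17                   -12
6   D  Eagles        4      21                   -17
7   F  Eagles        0      47                   -47
8   C   Bears       16      33                   -17
group by pos, max of assists_minus_points:
     assists_minus_points
pos                      
C                     -17
D                      -5
F                     -26
take 2 rows with smallest assists_minus_points:
     assists_minus_points
pos                      
F                     -26
C                     -17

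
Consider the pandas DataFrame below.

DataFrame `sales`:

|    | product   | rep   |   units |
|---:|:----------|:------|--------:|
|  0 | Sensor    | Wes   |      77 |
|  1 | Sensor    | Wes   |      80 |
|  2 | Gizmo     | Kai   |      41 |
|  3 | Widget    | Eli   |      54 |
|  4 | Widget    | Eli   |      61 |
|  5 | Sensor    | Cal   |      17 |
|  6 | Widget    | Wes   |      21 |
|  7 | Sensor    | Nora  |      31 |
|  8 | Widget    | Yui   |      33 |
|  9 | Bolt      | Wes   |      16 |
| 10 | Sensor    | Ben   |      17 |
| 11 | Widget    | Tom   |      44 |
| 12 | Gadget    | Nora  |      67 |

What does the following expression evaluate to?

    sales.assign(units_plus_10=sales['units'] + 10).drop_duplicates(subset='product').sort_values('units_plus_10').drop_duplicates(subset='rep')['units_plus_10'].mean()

add column units_plus_10 = sales['units'] + 10:
   product   rep  units  units_plus_10
0   Sensor   Wes     77             87
1   Sensor   Wes     80             90
2    Gizmo   Kai     41             51
3   Widget   Eli     54             64
4   Widget   Eli     61             71
5   Sensor   Cal     17             27
6   Widget   Wes     21             31
7   Sensor  Nora     31             41
8   Widget   Yui     33             43
9     Bolt   Wes     16             26
10  Sensor   Ben     17             27
11  Widget   Tom     44             54
12  Gadget  Nora     67             77
drop duplicate product (keep=first):
   product   rep  units  units_plus_10
0   Sensor   Wes     77             87
2    Gizmo   Kai     41             51
3   Widget   Eli     54             64
9     Bolt   Wes     16             26
12  Gadget  Nora     67             77
sort by units_plus_10:
   product   rep  units  units_plus_10
9     Bolt   Wes     16             26
2    Gizmo   Kai     41             51
3   Widget   Eli     54             64
12  Gadget  Nora     67             77
0   Sensor   Wes     77             87
drop duplicate rep (keep=first):
   product   rep  units  units_plus_10
9     Bolt   Wes     16             26
2    Gizmo   Kai     41             51
3   Widget   Eli     54             64
12  Gadget  Nora     67             77

54.5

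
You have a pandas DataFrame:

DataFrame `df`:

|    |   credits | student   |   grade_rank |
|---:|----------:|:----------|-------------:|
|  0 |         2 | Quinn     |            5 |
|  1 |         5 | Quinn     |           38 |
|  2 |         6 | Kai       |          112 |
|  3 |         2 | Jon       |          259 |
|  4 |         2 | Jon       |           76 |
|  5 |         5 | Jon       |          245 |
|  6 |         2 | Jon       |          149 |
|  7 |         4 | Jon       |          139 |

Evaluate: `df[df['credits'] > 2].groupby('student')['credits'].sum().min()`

5

filter rows where credits > 2:
   credits student  grade_rank
1        5   Quinn          38
2        6     Kai         112
5        5     Jon         245
7        4     Jon         139
group by student, sum of credits:
student
Jon      9
Kai      6
Quinn    5
Name: credits, dtype: int64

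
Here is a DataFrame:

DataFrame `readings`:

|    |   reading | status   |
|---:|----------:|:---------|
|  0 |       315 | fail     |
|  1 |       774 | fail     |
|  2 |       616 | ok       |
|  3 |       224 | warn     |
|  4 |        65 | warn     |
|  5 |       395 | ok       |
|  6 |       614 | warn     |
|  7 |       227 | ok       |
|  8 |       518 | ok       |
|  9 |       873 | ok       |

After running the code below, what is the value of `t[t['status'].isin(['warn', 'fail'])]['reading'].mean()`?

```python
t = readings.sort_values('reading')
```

398.4

sort by reading:
   reading status
4       65   warn
3      224   warn
7      227     ok
0      315   fail
5      395     ok
8      518     ok
6      614   warn
2      616     ok
1      774   fail
9      873     ok
filter rows where status in ['warn', 'fail']:
   reading status
4       65   warn
3      224   warn
0      315   fail
6      614   warn
1      774   fail
So mean() = 398.4.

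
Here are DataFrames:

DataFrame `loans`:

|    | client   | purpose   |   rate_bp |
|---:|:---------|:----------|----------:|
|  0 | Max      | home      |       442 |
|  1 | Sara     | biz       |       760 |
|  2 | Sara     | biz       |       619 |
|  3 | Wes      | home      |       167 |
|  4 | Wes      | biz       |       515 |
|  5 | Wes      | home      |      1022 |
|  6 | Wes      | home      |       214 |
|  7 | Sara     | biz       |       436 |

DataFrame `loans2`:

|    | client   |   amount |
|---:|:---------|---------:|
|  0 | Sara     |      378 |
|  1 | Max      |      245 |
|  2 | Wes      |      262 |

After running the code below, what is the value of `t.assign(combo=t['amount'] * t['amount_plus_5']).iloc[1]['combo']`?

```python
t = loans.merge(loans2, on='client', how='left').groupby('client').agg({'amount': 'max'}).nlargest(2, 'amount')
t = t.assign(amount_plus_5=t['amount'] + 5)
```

69954

merge on 'client' (how='left') → 8 rows:
  client purpose  rate_bp  amount
0    Max    home      442     245
1   Sara     biz      760     378
2   Sara     biz      619     378
3    Wes    home      167     262
4    Wes     biz      515     262
5    Wes    home     1022     262
6    Wes    home      214     262
7   Sara     biz      436     378
group by client, max of amount:
        amount
client        
Max        245
Sara       378
Wes        262
take 2 rows with largest amount:
        amount
client        
Sara       378
Wes        262
add column amount_plus_5 = t['amount'] + 5:
        amount  amount_plus_5
client                       
Sara       378            383
Wes        262            267
add column combo = t['amount'] * t['amount_plus_5']:
        amount  amount_plus_5   combo
client                               
Sara       378            383  144774
Wes        262            267   69954
So iloc[1]['combo'] = 69954.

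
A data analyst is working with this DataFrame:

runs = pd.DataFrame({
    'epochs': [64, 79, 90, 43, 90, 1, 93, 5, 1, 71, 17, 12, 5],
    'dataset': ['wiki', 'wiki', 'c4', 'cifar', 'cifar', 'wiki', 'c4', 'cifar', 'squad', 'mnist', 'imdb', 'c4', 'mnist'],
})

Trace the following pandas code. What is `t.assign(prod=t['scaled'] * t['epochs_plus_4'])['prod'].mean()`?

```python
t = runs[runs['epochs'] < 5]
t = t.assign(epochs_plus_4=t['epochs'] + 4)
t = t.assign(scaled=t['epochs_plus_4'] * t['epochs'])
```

25.0

filter rows where epochs < 5:
   epochs dataset
5       1    wiki
8       1   squad
add column epochs_plus_4 = t['epochs'] + 4:
   epochs dataset  epochs_plus_4
5       1    wiki              5
8       1   squad              5
add column scaled = t['epochs_plus_4'] * t['epochs']:
   epochs dataset  epochs_plus_4  scaled
5       1    wiki              5       5
8       1   squad              5       5
add column prod = t['scaled'] * t['epochs_plus_4']:
   epochs dataset  epochs_plus_4  scaled  prod
5       1    wiki              5       5    25
8       1   squad              5       5    25
mean of column 'prod' → 25.0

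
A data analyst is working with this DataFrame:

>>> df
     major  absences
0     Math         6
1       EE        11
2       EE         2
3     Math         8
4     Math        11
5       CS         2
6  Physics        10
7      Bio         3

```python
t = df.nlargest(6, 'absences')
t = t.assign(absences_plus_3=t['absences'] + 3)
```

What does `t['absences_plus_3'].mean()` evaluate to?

take 6 rows with largest absences:
     major  absences
1       EE        11
4     Math        11
6  Physics        10
3     Math         8
0     Math         6
7      Bio         3
add column absences_plus_3 = t['absences'] + 3:
     major  absences  absences_plus_3
1       EE        11               14
4     Math        11               14
6  Physics        10               13
3     Math         8               11
0     Math         6                9
7      Bio         3                6
Finally, mean of column 'absences_plus_3' = 11.1666666667.

11.1666666667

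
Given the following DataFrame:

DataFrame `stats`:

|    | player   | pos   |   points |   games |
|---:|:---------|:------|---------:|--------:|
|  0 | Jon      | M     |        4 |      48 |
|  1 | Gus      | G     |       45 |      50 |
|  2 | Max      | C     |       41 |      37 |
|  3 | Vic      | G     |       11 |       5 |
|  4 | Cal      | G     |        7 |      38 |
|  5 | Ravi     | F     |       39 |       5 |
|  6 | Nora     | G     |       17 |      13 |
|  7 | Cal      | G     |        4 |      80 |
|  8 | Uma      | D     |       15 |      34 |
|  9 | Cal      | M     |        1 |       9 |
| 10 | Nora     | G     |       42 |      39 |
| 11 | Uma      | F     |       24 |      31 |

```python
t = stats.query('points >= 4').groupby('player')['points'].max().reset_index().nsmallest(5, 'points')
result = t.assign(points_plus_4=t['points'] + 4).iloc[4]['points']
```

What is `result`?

filter rows where points >= 4:
   player pos  points  games
0     Jon   M       4     48
1     Gus   G      45     50
2     Max   C      41     37
3     Vic   G      11      5
4     Cal   G       7     38
5    Ravi   F      39      5
6    Nora   G      17     13
7     Cal   G       4     80
8     Uma   D      15     34
10   Nora   G      42     39
11    Uma   F      24     31
group by player, max of points:
player
Cal      7
Gus     45
Jon      4
Max     41
Nora    42
Ravi    39
Uma     24
Vic     11
Name: points, dtype: int64
reset_index():
  player  points
0    Cal       7
1    Gus      45
2    Jon       4
3    Max      41
4   Nora      42
5   Ravi      39
6    Uma      24
7    Vic      11
take 5 rows with smallest points:
  player  points
2    Jon       4
0    Cal       7
7    Vic      11
6    Uma      24
5   Ravi      39
add column points_plus_4 = t['points'] + 4:
  player  points  points_plus_4
2    Jon       4              8
0    Cal       7             11
7    Vic      11             15
6    Uma      24             28
5   Ravi      39             43

39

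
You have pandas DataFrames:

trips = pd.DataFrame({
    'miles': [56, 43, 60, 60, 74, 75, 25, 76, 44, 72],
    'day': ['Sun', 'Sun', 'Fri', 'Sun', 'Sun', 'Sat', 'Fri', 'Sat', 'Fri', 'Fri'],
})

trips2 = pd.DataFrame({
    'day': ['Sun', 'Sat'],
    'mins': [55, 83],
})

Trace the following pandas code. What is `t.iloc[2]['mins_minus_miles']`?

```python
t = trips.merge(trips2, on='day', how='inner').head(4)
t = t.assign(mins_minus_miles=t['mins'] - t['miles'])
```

merge on 'day' (how='inner') → 6 rows:
   miles  day  mins
0     56  Sun    55
1     43  Sun    55
2     60  Sun    55
3     74  Sun    55
4     75  Sat    83
5     76  Sat    83
take first 4 rows:
   miles  day  mins
0     56  Sun    55
1     43  Sun    55
2     60  Sun    55
3     74  Sun    55
add column mins_minus_miles = t['mins'] - t['miles']:
   miles  day  mins  mins_minus_miles
0     56  Sun    55                -1
1     43  Sun    55                12
2     60  Sun    55                -5
3     74  Sun    55               -19
value at position 2, column 'mins_minus_miles' → -5

-5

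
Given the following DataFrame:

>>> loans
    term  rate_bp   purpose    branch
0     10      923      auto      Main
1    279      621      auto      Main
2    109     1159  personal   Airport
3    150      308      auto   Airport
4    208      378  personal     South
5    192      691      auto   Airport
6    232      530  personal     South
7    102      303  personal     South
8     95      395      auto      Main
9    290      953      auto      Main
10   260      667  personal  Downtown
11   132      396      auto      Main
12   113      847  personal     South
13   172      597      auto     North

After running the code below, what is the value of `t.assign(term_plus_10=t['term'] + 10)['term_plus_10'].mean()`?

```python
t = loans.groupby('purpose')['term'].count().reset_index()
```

17.0

group by purpose, count of term:
purpose
auto        8
personal    6
Name: term, dtype: int64
reset_index():
    purpose  term
0      auto     8
1  personal     6
add column term_plus_10 = t['term'] + 10:
    purpose  term  term_plus_10
0      auto     8            18
1  personal     6            16
So mean() = 17.0.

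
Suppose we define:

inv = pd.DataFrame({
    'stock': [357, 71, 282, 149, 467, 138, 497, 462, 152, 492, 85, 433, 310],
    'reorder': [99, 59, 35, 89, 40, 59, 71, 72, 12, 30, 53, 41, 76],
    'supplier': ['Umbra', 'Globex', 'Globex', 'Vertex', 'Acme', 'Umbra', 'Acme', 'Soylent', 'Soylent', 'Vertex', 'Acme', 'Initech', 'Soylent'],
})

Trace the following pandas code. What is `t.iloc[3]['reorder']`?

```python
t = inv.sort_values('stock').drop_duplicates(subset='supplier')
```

sort by stock:
    stock  reorder supplier
1      71       59   Globex
10     85       53     Acme
5     138       59    Umbra
3     149       89   Vertex
8     152       12  Soylent
2     282       35   Globex
12    310       76  Soylent
0     357       99    Umbra
11    433       41  Initech
7     462       72  Soylent
4     467       40     Acme
9     492       30   Vertex
6     497       71     Acme
drop duplicate supplier (keep=first):
    stock  reorder supplier
1      71       59   Globex
10     85       53     Acme
5     138       59    Umbra
3     149       89   Vertex
8     152       12  Soylent
11    433       41  Initech
value at position 3, column 'reorder' → 89

89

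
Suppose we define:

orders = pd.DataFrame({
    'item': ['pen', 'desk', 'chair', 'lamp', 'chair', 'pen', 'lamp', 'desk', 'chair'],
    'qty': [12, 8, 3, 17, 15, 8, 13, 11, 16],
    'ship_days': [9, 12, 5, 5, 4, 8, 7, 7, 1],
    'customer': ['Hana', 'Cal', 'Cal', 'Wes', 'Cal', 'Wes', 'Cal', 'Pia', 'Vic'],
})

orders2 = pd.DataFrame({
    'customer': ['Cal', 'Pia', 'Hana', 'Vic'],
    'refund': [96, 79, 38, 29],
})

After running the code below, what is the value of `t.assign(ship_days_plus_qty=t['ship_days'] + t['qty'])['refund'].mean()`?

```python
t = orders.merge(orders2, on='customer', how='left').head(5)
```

81.5

merge on 'customer' (how='left') → 9 rows:
    item  qty  ship_days customer  refund
0    pen   12          9     Hana    38.0
1   desk    8         12      Cal    96.0
2  chair    3          5      Cal    96.0
3   lamp   17          5      Wes     NaN
4  chair   15          4      Cal    96.0
5    pen    8          8      Wes     NaN
6   lamp   13          7      Cal    96.0
7   desk   11          7      Pia    79.0
8  chair   16          1      Vic    29.0
take first 5 rows:
    item  qty  ship_days customer  refund
0    pen   12          9     Hana    38.0
1   desk    8         12      Cal    96.0
2  chair    3          5      Cal    96.0
3   lamp   17          5      Wes     NaN
4  chair   15          4      Cal    96.0
add column ship_days_plus_qty = t['ship_days'] + t['qty']:
    item  qty  ship_days customer  refund  ship_days_plus_qty
0    pen   12          9     Hana    38.0                  21
1   desk    8         12      Cal    96.0                  20
2  chair    3          5      Cal    96.0                   8
3   lamp   17          5      Wes     NaN                  22
4  chair   15          4      Cal    96.0                  19
Finally, mean of column 'refund' = 81.5.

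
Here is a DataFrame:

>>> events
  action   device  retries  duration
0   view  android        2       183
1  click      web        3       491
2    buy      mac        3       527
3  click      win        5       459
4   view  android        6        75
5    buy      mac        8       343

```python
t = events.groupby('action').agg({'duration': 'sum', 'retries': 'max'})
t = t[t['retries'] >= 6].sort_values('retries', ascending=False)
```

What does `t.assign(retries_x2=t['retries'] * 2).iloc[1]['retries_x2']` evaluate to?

group by action: sum(duration), max(retries):
        duration  retries
action                   
buy          870        8
click        950        5
view         258        6
filter rows where retries >= 6:
        duration  retries
action                   
buy          870        8
view         258        6
sort by retries descending:
        duration  retries
action                   
buy          870        8
view         258        6
add column retries_x2 = t['retries'] * 2:
        duration  retries  retries_x2
action                               
buy          870        8          16
view         258        6          12
The value at position 1, column 'retries_x2' is 12.

12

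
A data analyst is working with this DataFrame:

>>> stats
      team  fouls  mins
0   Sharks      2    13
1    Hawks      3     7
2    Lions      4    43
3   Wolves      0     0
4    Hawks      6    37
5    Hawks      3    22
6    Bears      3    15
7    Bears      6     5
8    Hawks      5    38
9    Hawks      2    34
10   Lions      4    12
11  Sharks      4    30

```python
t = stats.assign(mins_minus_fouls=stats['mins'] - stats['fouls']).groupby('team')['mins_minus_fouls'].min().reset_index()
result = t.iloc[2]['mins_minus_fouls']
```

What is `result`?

8

add column mins_minus_fouls = stats['mins'] - stats['fouls']:
      team  fouls  mins  mins_minus_fouls
0   Sharks      2    13                11
1    Hawks      3     7                 4
2    Lions      4    43                39
3   Wolves      0     0                 0
4    Hawks      6    37                31
5    Hawks      3    22                19
6    Bears      3    15                12
7    Bears      6     5                -1
8    Hawks      5    38                33
9    Hawks      2    34                32
10   Lions      4    12                 8
11  Sharks      4    30                26
group by team, min of mins_minus_fouls:
team
Bears     -1
Hawks      4
Lions      8
Sharks    11
Wolves     0
Name: mins_minus_fouls, dtype: int64
reset_index():
     team  mins_minus_fouls
0   Bears                -1
1   Hawks                 4
2   Lions                 8
3  Sharks                11
4  Wolves                 0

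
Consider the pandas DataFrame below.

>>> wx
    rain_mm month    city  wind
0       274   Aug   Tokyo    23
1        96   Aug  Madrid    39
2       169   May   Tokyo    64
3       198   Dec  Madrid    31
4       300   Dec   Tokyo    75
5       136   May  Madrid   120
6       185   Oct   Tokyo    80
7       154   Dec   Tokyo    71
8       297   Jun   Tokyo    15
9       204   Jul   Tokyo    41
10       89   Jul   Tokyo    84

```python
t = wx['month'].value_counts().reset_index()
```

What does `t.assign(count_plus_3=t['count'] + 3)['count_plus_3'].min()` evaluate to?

4

value_counts of month:
month
Dec    3
Aug    2
May    2
Jul    2
Oct    1
Jun    1
Name: count, dtype: int64
reset_index():
  month  count
0   Dec      3
1   Aug      2
2   May      2
3   Jul      2
4   Oct      1
5   Jun      1
add column count_plus_3 = t['count'] + 3:
  month  count  count_plus_3
0   Dec      3             6
1   Aug      2             5
2   May      2             5
3   Jul      2             5
4   Oct      1             4
5   Jun      1             4
So min() = 4.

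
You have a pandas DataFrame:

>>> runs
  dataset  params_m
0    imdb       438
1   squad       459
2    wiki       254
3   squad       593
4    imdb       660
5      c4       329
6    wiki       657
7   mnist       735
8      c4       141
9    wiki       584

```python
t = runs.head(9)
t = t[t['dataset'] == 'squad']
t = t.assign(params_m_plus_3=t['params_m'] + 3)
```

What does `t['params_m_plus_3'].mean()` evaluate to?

take first 9 rows:
  dataset  params_m
0    imdb       438
1   squad       459
2    wiki       254
3   squad       593
4    imdb       660
5      c4       329
6    wiki       657
7   mnist       735
8      c4       141
filter rows where dataset == 'squad':
  dataset  params_m
1   squad       459
3   squad       593
add column params_m_plus_3 = t['params_m'] + 3:
  dataset  params_m  params_m_plus_3
1   squad       459              462
3   squad       593              596
Finally, mean of column 'params_m_plus_3' = 529.0.

529.0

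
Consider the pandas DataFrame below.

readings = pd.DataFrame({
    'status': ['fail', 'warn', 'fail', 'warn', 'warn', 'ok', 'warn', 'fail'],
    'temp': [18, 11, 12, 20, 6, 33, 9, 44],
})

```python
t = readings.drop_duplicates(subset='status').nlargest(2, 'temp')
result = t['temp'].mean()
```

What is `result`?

drop duplicate status (keep=first):
  status  temp
0   fail    18
1   warn    11
5     ok    33
take 2 rows with largest temp:
  status  temp
5     ok    33
0   fail    18
Reading off the mean of column 'temp', we get 25.5.

25.5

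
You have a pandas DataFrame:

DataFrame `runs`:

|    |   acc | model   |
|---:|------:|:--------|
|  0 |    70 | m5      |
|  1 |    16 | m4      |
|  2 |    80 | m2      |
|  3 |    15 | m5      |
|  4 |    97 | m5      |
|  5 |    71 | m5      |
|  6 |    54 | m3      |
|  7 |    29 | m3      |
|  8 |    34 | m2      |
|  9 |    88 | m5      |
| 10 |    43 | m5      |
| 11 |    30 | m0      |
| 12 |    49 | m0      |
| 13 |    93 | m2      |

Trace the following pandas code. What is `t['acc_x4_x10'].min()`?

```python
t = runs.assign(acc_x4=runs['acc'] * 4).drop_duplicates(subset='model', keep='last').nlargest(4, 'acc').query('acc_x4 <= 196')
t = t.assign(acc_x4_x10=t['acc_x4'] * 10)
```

add column acc_x4 = runs['acc'] * 4:
    acc model  acc_x4
0    70    m5     280
1    16    m4      64
2    80    m2     320
3    15    m5      60
4    97    m5     388
5    71    m5     284
6    54    m3     216
7    29    m3     116
8    34    m2     136
9    88    m5     352
10   43    m5     172
11   30    m0     120
12   49    m0     196
13   93    m2     372
drop duplicate model (keep=last):
    acc model  acc_x4
1    16    m4      64
7    29    m3     116
10   43    m5     172
12   49    m0     196
13   93    m2     372
take 4 rows with largest acc:
    acc model  acc_x4
13   93    m2     372
12   49    m0     196
10   43    m5     172
7    29    m3     116
filter rows where acc_x4 <= 196:
    acc model  acc_x4
12   49    m0     196
10   43    m5     172
7    29    m3     116
add column acc_x4_x10 = t['acc_x4'] * 10:
    acc model  acc_x4  acc_x4_x10
12   49    m0     196        1960
10   43    m5     172        1720
7    29    m3     116        1160
Reading off the min of column 'acc_x4_x10', we get 1160.

1160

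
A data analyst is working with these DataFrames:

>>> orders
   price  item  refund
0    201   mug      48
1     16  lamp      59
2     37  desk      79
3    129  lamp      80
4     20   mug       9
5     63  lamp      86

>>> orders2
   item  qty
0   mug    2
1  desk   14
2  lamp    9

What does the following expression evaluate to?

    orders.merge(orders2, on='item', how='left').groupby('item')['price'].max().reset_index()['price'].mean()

122.333333333

merge on 'item' (how='left') → 6 rows:
   price  item  refund  qty
0    201   mug      48    2
1     16  lamp      59    9
2     37  desk      79   14
3    129  lamp      80    9
4     20   mug       9    2
5     63  lamp      86    9
group by item, max of price:
item
desk     37
lamp    129
mug     201
Name: price, dtype: int64
reset_index():
   item  price
0  desk     37
1  lamp    129
2   mug    201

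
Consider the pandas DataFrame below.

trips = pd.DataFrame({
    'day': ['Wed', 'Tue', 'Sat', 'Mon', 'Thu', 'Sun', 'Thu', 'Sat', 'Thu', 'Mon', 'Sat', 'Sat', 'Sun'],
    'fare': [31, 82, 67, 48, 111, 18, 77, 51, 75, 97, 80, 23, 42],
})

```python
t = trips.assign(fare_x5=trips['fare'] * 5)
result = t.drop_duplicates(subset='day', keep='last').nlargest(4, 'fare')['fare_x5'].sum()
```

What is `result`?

1480

add column fare_x5 = trips['fare'] * 5:
    day  fare  fare_x5
0   Wed    31      155
1   Tue    82      410
2   Sat    67      335
3   Mon    48      240
4   Thu   111      555
5   Sun    18       90
6   Thu    77      385
7   Sat    51      255
8   Thu    75      375
9   Mon    97      485
10  Sat    80      400
11  Sat    23      115
12  Sun    42      210
drop duplicate day (keep=last):
    day  fare  fare_x5
0   Wed    31      155
1   Tue    82      410
8   Thu    75      375
9   Mon    97      485
11  Sat    23      115
12  Sun    42      210
take 4 rows with largest fare:
    day  fare  fare_x5
9   Mon    97      485
1   Tue    82      410
8   Thu    75      375
12  Sun    42      210
Finally, sum of column 'fare_x5' = 1480.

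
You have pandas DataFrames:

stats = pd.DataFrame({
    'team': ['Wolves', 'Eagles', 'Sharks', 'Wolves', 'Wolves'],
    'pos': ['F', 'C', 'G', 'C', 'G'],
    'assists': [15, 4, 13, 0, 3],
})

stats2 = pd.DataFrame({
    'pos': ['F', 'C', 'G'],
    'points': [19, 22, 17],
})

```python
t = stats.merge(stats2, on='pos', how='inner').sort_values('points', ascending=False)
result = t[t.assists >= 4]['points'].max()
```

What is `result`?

merge on 'pos' (how='inner') → 5 rows:
     team pos  assists  points
0  Wolves   F       15      19
1  Eagles   C        4      22
2  Sharks   G       13      17
3  Wolves   C        0      22
4  Wolves   G        3      17
sort by points descending:
     team pos  assists  points
1  Eagles   C        4      22
3  Wolves   C        0      22
0  Wolves   F       15      19
2  Sharks   G       13      17
4  Wolves   G        3      17
filter rows where assists >= 4:
     team pos  assists  points
1  Eagles   C        4      22
0  Wolves   F       15      19
2  Sharks   G       13      17
The max of column 'points' is 22.

22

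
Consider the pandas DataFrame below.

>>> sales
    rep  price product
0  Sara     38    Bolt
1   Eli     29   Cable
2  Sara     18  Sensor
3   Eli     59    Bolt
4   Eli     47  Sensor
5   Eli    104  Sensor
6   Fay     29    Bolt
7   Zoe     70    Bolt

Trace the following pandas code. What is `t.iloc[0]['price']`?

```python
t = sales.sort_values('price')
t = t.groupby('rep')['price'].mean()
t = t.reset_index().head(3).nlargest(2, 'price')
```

sort by price:
    rep  price product
2  Sara     18  Sensor
1   Eli     29   Cable
6   Fay     29    Bolt
0  Sara     38    Bolt
4   Eli     47  Sensor
3   Eli     59    Bolt
7   Zoe     70    Bolt
5   Eli    104  Sensor
group by rep, mean of price:
rep
Eli     59.75
Fay     29.00
Sara    28.00
Zoe     70.00
Name: price, dtype: float64
reset_index():
    rep  price
0   Eli  59.75
1   Fay  29.00
2  Sara  28.00
3   Zoe  70.00
take first 3 rows:
    rep  price
0   Eli  59.75
1   Fay  29.00
2  Sara  28.00
take 2 rows with largest price:
   rep  price
0  Eli  59.75
1  Fay  29.00
So iloc[0]['price'] = 59.75.

59.75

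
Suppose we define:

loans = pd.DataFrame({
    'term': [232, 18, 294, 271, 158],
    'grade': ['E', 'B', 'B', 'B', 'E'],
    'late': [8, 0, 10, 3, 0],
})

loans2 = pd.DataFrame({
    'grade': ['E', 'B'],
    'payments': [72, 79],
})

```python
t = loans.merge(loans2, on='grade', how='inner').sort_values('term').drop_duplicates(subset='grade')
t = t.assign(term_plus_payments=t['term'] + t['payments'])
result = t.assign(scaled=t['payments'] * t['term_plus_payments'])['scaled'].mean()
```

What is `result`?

merge on 'grade' (how='inner') → 5 rows:
   term grade  late  payments
0   232     E     8        72
1    18     B     0        79
2   294     B    10        79
3   271     B     3        79
4   158     E     0        72
sort by term:
   term grade  late  payments
1    18     B     0        79
4   158     E     0        72
0   232     E     8        72
3   271     B     3        79
2   294     B    10        79
drop duplicate grade (keep=first):
   term grade  late  payments
1    18     B     0        79
4   158     E     0        72
add column term_plus_payments = t['term'] + t['payments']:
   term grade  late  payments  term_plus_payments
1    18     B     0        79                  97
4   158     E     0        72                 230
add column scaled = t['payments'] * t['term_plus_payments']:
   term grade  late  payments  term_plus_payments  scaled
1    18     B     0        79                  97    7663
4   158     E     0        72                 230   16560

12111.5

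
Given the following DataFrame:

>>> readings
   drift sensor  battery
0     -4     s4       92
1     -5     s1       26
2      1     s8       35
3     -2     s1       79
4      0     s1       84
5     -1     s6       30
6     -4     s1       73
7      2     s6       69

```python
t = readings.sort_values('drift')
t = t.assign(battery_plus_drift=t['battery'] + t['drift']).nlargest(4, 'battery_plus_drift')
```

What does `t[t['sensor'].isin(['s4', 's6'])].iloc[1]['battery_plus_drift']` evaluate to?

71

sort by drift:
   drift sensor  battery
1     -5     s1       26
0     -4     s4       92
6     -4     s1       73
3     -2     s1       79
5     -1     s6       30
4      0     s1       84
2      1     s8       35
7      2     s6       69
add column battery_plus_drift = t['battery'] + t['drift']:
   drift sensor  battery  battery_plus_drift
1     -5     s1       26                  21
0     -4     s4       92                  88
6     -4     s1       73                  69
3     -2     s1       79                  77
5     -1     s6       30                  29
4      0     s1       84                  84
2      1     s8       35                  36
7      2     s6       69                  71
take 4 rows with largest battery_plus_drift:
   drift sensor  battery  battery_plus_drift
0     -4     s4       92                  88
4      0     s1       84                  84
3     -2     s1       79                  77
7      2     s6       69                  71
filter rows where sensor in ['s4', 's6']:
   drift sensor  battery  battery_plus_drift
0     -4     s4       92                  88
7      2     s6       69                  71
Reading off the value at position 1, column 'battery_plus_drift', we get 71.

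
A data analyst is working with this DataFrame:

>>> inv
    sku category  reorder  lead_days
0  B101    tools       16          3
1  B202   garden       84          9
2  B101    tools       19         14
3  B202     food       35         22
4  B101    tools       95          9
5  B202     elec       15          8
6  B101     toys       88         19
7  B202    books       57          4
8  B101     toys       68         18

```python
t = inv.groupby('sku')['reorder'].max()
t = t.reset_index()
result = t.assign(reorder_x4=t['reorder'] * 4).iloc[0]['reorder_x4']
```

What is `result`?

group by sku, max of reorder:
sku
B101    95
B202    84
Name: reorder, dtype: int64
reset_index():
    sku  reorder
0  B101       95
1  B202       84
add column reorder_x4 = t['reorder'] * 4:
    sku  reorder  reorder_x4
0  B101       95         380
1  B202       84         336

380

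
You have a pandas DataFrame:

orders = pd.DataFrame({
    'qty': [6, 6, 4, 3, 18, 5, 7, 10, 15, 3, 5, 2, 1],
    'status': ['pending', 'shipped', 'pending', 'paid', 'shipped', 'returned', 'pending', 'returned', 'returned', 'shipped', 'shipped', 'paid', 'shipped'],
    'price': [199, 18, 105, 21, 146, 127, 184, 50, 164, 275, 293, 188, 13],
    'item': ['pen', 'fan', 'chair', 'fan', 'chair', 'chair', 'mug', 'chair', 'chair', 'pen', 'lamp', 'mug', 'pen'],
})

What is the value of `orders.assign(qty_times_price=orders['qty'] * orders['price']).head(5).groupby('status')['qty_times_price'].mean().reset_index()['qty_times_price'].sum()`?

add column qty_times_price = orders['qty'] * orders['price']:
    qty    status  price   item  qty_times_price
0     6   pending    199    pen             1194
1     6   shipped     18    fan              108
2     4   pending    105  chair              420
3     3      paid     21    fan               63
4    18   shipped    146  chair             2628
5     5  returned    127  chair              635
6     7   pending    184    mug             1288
7    10  returned     50  chair              500
8    15  returned    164  chair             2460
9     3   shipped    275    pen              825
10    5   shipped    293   lamp             1465
11    2      paid    188    mug              376
12    1   shipped     13    pen               13
take first 5 rows:
   qty   status  price   item  qty_times_price
0    6  pending    199    pen             1194
1    6  shipped     18    fan              108
2    4  pending    105  chair              420
3    3     paid     21    fan               63
4   18  shipped    146  chair             2628
group by status, mean of qty_times_price:
status
paid         63.0
pending     807.0
shipped    1368.0
Name: qty_times_price, dtype: float64
reset_index():
    status  qty_times_price
0     paid             63.0
1  pending            807.0
2  shipped           1368.0
Hence 2238.0.

2238.0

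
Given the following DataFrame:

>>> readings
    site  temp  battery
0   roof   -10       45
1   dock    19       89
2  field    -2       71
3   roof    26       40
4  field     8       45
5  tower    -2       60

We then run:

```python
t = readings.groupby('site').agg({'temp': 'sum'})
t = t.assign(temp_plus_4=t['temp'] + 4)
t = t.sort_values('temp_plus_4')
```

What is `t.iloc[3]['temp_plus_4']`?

group by site, sum of temp:
       temp
site       
dock     19
field     6
roof     16
tower    -2
add column temp_plus_4 = t['temp'] + 4:
       temp  temp_plus_4
site                    
dock     19           23
field     6           10
roof     16           20
tower    -2            2
sort by temp_plus_4:
       temp  temp_plus_4
site                    
tower    -2            2
field     6           10
roof     16           20
dock     19           23
Taking the value at position 3, column 'temp_plus_4' gives 23.

23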